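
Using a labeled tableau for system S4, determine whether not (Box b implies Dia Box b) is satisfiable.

No, unsatisfiable

1. not (Box b implies Dia Box b), 0
2. Box b, 0
3. not Dia Box b, 0
4. b, 0
5. not Box b, 0
6. not b, 1
7. b, 1
Accessibility: 0R0, 0R1, 1R1
Branch closes: b and not b both at 1.
(One branch shown.) All branches close.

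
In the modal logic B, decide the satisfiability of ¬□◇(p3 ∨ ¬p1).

Satisfiable

1. ¬□◇(p3 ∨ ¬p1), w0
2. ¬◇(p3 ∨ ¬p1), w1
3. ¬(p3 ∨ ¬p1), w0
4. ¬p3, w0
5. p1, w0
6. ¬(p3 ∨ ¬p1), w1
7. ¬p3, w1
8. p1, w1
Accessibility: w0Rw0, w0Rw1, w1Rw0, w1Rw1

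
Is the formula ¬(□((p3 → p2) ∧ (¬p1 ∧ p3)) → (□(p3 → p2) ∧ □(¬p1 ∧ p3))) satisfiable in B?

1. ¬(□((p3 → p2) ∧ (¬p1 ∧ p3)) → (□(p3 → p2) ∧ □(¬p1 ∧ p3))), w0
2. □((p3 → p2) ∧ (¬p1 ∧ p3)), w0
3. ¬(□(p3 → p2) ∧ □(¬p1 ∧ p3)), w0
4. (p3 → p2) ∧ (¬p1 ∧ p3), w0
5. p3 → p2, w0
6. ¬p1 ∧ p3, w0
7. ¬p1, w0
8. p3, w0
9. ¬□(p3 → p2), w0
10. p2, w0
11. ¬(p3 → p2), w1
12. p3, w1
13. ¬p2, w1
14. (p3 → p2) ∧ (¬p1 ∧ p3), w1
15. p3 → p2, w1
16. ¬p1 ∧ p3, w1
17. ¬p1, w1
18. p2, w1
Accessibility: w0Rw0, w0Rw1, w1Rw0, w1Rw1
Branch closes: p2 and ¬p2 both at w1.
(One branch shown.) All branches close.

No, unsatisfiable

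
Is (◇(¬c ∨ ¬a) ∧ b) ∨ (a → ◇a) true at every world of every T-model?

Tableau for the negation ¬((◇(¬c ∨ ¬a) ∧ b) ∨ (a → ◇a)):
1. ¬((◇(¬c ∨ ¬a) ∧ b) ∨ (a → ◇a)), u
2. ¬(◇(¬c ∨ ¬a) ∧ b), u
3. ¬(a → ◇a), u
4. a, u
5. ¬◇a, u
6. ¬a, u
Accessibility: uRu
Branch closes: a and ¬a both at u.
All branches of the negation close; one closing branch shown above.

Yes, valid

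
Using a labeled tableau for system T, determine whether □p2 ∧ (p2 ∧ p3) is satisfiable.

Satisfiable

1. □p2 ∧ (p2 ∧ p3), w0
2. □p2, w0
3. p2 ∧ p3, w0
4. p2, w0
5. p3, w0
Accessibility: w0Rw0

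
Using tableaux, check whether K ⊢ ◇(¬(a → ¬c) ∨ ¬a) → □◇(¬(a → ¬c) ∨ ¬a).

Tableau for the negation ¬(◇(¬(a → ¬c) ∨ ¬a) → □◇(¬(a → ¬c) ∨ ¬a)):
1. ¬(◇(¬(a → ¬c) ∨ ¬a) → □◇(¬(a → ¬c) ∨ ¬a)), u
2. ◇(¬(a → ¬c) ∨ ¬a), u   [¬→-rule on 1]
3. ¬□◇(¬(a → ¬c) ∨ ¬a), u   [¬→-rule on 1]
4. ¬(a → ¬c) ∨ ¬a, v   [◇-rule on 2: fresh world v, uRv]
5. ¬a, v   [∨-rule on 4 (branches; this branch)]
6. ¬◇(¬(a → ¬c) ∨ ¬a), w   [¬□-rule on 3: fresh world w, uRw]
Accessibility: uRv, uRw
The negation has an open branch (countermodel exists).

No, not valid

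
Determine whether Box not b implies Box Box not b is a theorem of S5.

Tableau for the negation not (Box not b implies Box Box not b):
1. not (Box not b implies Box Box not b), 0
2. Box not b, 0
3. not Box Box not b, 0
4. not b, 0
5. not Box not b, 1
6. not b, 1
7. b, 2
8. not b, 2
Accessibility: 0R0, 0R1, 0R2, 1R0, 1R1, 1R2, 2R0, 2R1, 2R2
Branch closes: b and not b both at 2.
Every branch of the negation's tableau closes; the branch above is one of them.

Valid in S5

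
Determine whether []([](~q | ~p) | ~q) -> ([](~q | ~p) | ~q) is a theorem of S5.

Tableau for the negation ~([]([](~q | ~p) | ~q) -> ([](~q | ~p) | ~q)):
1. ~([]([](~q | ~p) | ~q) -> ([](~q | ~p) | ~q)), 0
2. []([](~q | ~p) | ~q), 0
3. ~([](~q | ~p) | ~q), 0
4. ~[](~q | ~p), 0
5. q, 0
6. [](~q | ~p) | ~q, 0
7. [](~q | ~p), 0
8. ~q | ~p, 0
9. ~p, 0
10. ~(~q | ~p), 1
11. q, 1
12. p, 1
13. [](~q | ~p) | ~q, 1
14. ~q | ~p, 1
15. [](~q | ~p), 1
16. ~p, 1
Accessibility: 0R0, 0R1, 1R0, 1R1
Branch closes: p and ~p both at 1.
Every branch of the negation's tableau closes; the branch above is one of them.

Valid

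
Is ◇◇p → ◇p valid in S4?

Tableau for the negation ¬(◇◇p → ◇p):
1. ¬(◇◇p → ◇p), 0
2. ◇◇p, 0
3. ¬◇p, 0
4. ¬p, 0
5. ◇p, 1
6. ¬p, 1
7. p, 2
8. ¬p, 2
Accessibility: 0R0, 0R1, 0R2, 1R1, 1R2, 2R2
Branch closes: p and ¬p both at 2.
All branches of the negation close; one closing branch shown above.

Valid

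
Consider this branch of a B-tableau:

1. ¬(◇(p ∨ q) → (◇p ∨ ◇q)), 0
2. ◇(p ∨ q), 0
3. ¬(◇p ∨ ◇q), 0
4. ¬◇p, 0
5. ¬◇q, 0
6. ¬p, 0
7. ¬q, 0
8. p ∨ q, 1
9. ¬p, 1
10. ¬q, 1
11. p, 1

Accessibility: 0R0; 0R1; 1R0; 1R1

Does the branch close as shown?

Both p and ¬p appear at 1.

Closed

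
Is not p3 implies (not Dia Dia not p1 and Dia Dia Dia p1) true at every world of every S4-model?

Not valid

Tableau for the negation not (not p3 implies (not Dia Dia not p1 and Dia Dia Dia p1)):
1. not (not p3 implies (not Dia Dia not p1 and Dia Dia Dia p1)), w0
2. not p3, w0   [neg-implies-rule on 1]
3. not (not Dia Dia not p1 and Dia Dia Dia p1), w0   [neg-implies-rule on 1]
4. not Dia Dia Dia p1, w0   [neg-and-rule on 3 (branches; this branch)]
5. not Dia Dia p1, w0   [neg-Dia-rule on 4 via w0Rw0]
6. not Dia p1, w0   [neg-Dia-rule on 5 via w0Rw0]
7. not p1, w0   [neg-Dia-rule on 6 via w0Rw0]
Accessibility: w0Rw0
The negation has an open branch (countermodel exists).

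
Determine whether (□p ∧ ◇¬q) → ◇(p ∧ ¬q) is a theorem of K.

Tableau for the negation ¬((□p ∧ ◇¬q) → ◇(p ∧ ¬q)):
1. ¬((□p ∧ ◇¬q) → ◇(p ∧ ¬q)), u
2. □p ∧ ◇¬q, u   [¬→-rule on 1]
3. ¬◇(p ∧ ¬q), u   [¬→-rule on 1]
4. □p, u   [∧-rule on 2]
5. ◇¬q, u   [∧-rule on 2]
6. ¬q, v   [◇-rule on 5: fresh world v, uRv]
7. ¬(p ∧ ¬q), v   [¬◇-rule on 3 via uRv]
8. p, v   [□-rule on 4 via uRv]
9. q, v   [¬∧-rule on 7 (branches; this branch)]
Accessibility: uRv
Branch closes: q and ¬q both at v.
All branches of the negation close; one closing branch shown above.

Yes, valid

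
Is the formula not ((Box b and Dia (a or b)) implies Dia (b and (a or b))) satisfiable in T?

No, unsatisfiable

1. not ((Box b and Dia (a or b)) implies Dia (b and (a or b))), 0
2. Box b and Dia (a or b), 0   [neg-implies-rule on 1]
3. not Dia (b and (a or b)), 0   [neg-implies-rule on 1]
4. Box b, 0   [and-rule on 2]
5. Dia (a or b), 0   [and-rule on 2]
6. not (b and (a or b)), 0   [neg-Dia-rule on 3 via 0R0]
7. b, 0   [Box-rule on 4 via 0R0]
8. not (a or b), 0   [neg-and-rule on 6 (branches; this branch)]
9. not a, 0   [neg-or-rule on 8]
10. not b, 0   [neg-or-rule on 8]
Accessibility: 0R0
Branch closes: b and not b both at 0.
All branches of the tableau close; one closing branch shown above.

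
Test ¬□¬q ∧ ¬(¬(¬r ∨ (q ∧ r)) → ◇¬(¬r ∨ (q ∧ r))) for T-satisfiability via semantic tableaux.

1. ¬□¬q ∧ ¬(¬(¬r ∨ (q ∧ r)) → ◇¬(¬r ∨ (q ∧ r))), u
2. ¬□¬q, u
3. ¬(¬(¬r ∨ (q ∧ r)) → ◇¬(¬r ∨ (q ∧ r))), u
4. ¬(¬r ∨ (q ∧ r)), u
5. ¬◇¬(¬r ∨ (q ∧ r)), u
6. r, u
7. ¬(q ∧ r), u
8. ¬r ∨ (q ∧ r), u
9. ¬q, u
10. q ∧ r, u
11. q, u
Accessibility: uRu
Branch closes: q and ¬q both at u.
All branches of the tableau close; one closing branch shown above.

Unsatisfiable (every branch closes)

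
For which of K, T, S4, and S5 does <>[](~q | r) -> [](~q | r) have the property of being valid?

S4-tableau for the negation ~(<>[](~q | r) -> [](~q | r)):
1. ~(<>[](~q | r) -> [](~q | r)), u
2. <>[](~q | r), u
3. ~[](~q | r), u
4. [](~q | r), v
5. ~q | r, v
6. r, v
7. ~(~q | r), w
8. q, w
9. ~r, w
Accessibility: uRu, uRv, uRw, vRv, wRw
Complete open branch: countermodel on an S4-frame, so not valid in S4, nor in K, T (the same frame is also a K-frame and a T-frame).
S5-tableau for the negation ~(<>[](~q | r) -> [](~q | r)):
1. ~(<>[](~q | r) -> [](~q | r)), u
2. <>[](~q | r), u
3. ~[](~q | r), u
4. [](~q | r), v
5. ~q | r, u
6. ~q | r, v
7. r, u
8. r, v
9. ~(~q | r), w
10. q, w
11. ~r, w
12. ~q | r, w
13. r, w
Accessibility: uRu, uRv, uRw, vRu, vRv, vRw, wRu, wRv, wRw
Branch closes: r and ~r both at w.
Every branch closes (one shown): valid in S5.

S5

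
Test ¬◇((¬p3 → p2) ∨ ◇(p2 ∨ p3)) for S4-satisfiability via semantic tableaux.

Satisfiable

1. ¬◇((¬p3 → p2) ∨ ◇(p2 ∨ p3)), w0
2. ¬((¬p3 → p2) ∨ ◇(p2 ∨ p3)), w0   [¬◇-rule on 1 via w0Rw0]
3. ¬(¬p3 → p2), w0   [¬∨-rule on 2]
4. ¬◇(p2 ∨ p3), w0   [¬∨-rule on 2]
5. ¬p3, w0   [¬→-rule on 3]
6. ¬p2, w0   [¬→-rule on 3]
7. ¬(p2 ∨ p3), w0   [¬◇-rule on 4 via w0Rw0]
Accessibility: w0Rw0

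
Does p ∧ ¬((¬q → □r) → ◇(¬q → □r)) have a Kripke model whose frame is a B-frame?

1. p ∧ ¬((¬q → □r) → ◇(¬q → □r)), w0
2. p, w0
3. ¬((¬q → □r) → ◇(¬q → □r)), w0
4. ¬q → □r, w0
5. ¬◇(¬q → □r), w0
6. ¬(¬q → □r), w0
7. ¬q, w0
8. ¬□r, w0
9. □r, w0
10. r, w0
11. ¬r, w1
12. ¬(¬q → □r), w1
13. ¬q, w1
14. ¬□r, w1
15. r, w1
Accessibility: w0Rw0, w0Rw1, w1Rw0, w1Rw1
Branch closes: r and ¬r both at w1.
All branches of the tableau close; one closing branch shown above.

No, unsatisfiable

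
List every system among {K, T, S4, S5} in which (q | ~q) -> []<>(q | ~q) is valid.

K-tableau for the negation ~((q | ~q) -> []<>(q | ~q)):
1. ~((q | ~q) -> []<>(q | ~q)), w0
2. q | ~q, w0
3. ~[]<>(q | ~q), w0
4. ~q, w0
5. ~<>(q | ~q), w1
Accessibility: w0Rw1
Complete open branch: countermodel on a K-frame, so not valid in K.
T-tableau for the negation ~((q | ~q) -> []<>(q | ~q)):
1. ~((q | ~q) -> []<>(q | ~q)), w0
2. q | ~q, w0
3. ~[]<>(q | ~q), w0
4. ~q, w0
5. ~<>(q | ~q), w1
6. ~(q | ~q), w1
7. ~q, w1
8. q, w1
Accessibility: w0Rw0, w0Rw1, w1Rw1
Branch closes: q and ~q both at w1.
Every branch closes (one shown): valid in T, hence also in S4, S5 (every theorem of T is a theorem of S4 and S5).

T, S4, S5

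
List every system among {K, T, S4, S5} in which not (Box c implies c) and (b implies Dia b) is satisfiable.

K-tableau for the formula:
1. not (Box c implies c) and (b implies Dia b), w0
2. not (Box c implies c), w0
3. b implies Dia b, w0
4. Box c, w0
5. not c, w0
6. Dia b, w0
7. b, w1
8. c, w1
Accessibility: w0Rw1
Complete open branch: satisfiable in K.
T-tableau for the formula:
1. not (Box c implies c) and (b implies Dia b), w0
2. not (Box c implies c), w0
3. b implies Dia b, w0
4. Box c, w0
5. not c, w0
6. c, w0
Accessibility: w0Rw0
Branch closes: c and not c both at w0.
Every branch closes (one shown): unsatisfiable in T, hence also in S4, S5 (every S4/S5-frame is a T-frame).

K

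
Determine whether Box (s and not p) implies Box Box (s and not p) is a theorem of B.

No, not valid

Tableau for the negation not (Box (s and not p) implies Box Box (s and not p)):
1. not (Box (s and not p) implies Box Box (s and not p)), w0
2. Box (s and not p), w0   [neg-implies-rule on 1]
3. not Box Box (s and not p), w0   [neg-implies-rule on 1]
4. s and not p, w0   [Box-rule on 2 via w0Rw0]
5. s, w0   [and-rule on 4]
6. not p, w0   [and-rule on 4]
7. not Box (s and not p), w1   [neg-Box-rule on 3: fresh world w1, w0Rw1]
8. s and not p, w1   [Box-rule on 2 via w0Rw1]
9. s, w1   [and-rule on 8]
10. not p, w1   [and-rule on 8]
11. not (s and not p), w2   [neg-Box-rule on 7: fresh world w2, w1Rw2]
12. p, w2   [neg-and-rule on 11 (branches; this branch)]
Accessibility: w0Rw0, w0Rw1, w1Rw0, w1Rw1, w1Rw2, w2Rw1, w2Rw2
The negation has an open branch (countermodel exists).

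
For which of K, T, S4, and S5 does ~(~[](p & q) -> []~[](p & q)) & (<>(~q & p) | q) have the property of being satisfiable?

S5-tableau for the formula:
1. ~(~[](p & q) -> []~[](p & q)) & (<>(~q & p) | q), 0
2. ~(~[](p & q) -> []~[](p & q)), 0   [&-rule on 1]
3. <>(~q & p) | q, 0   [&-rule on 1]
4. ~[](p & q), 0   [~->-rule on 2]
5. ~[]~[](p & q), 0   [~->-rule on 2]
6. q, 0   [|-rule on 3 (branches; this branch)]
7. ~(p & q), 1   [~[]-rule on 4: fresh world 1, 0R1]
8. ~q, 1   [~&-rule on 7 (branches; this branch)]
9. [](p & q), 2   [~[]-rule on 5: fresh world 2, 0R2]
10. p & q, 0   [[]-rule on 9 via 2R0]
11. p, 0   [&-rule on 10]
12. p & q, 1   [[]-rule on 9 via 2R1]
13. p, 1   [&-rule on 12]
14. q, 1   [&-rule on 12]
Accessibility: 0R0, 0R1, 0R2, 1R0, 1R1, 1R2, 2R0, 2R1, 2R2
Branch closes: q and ~q both at 1.
Every branch closes (one shown): unsatisfiable in S5.
S4-tableau for the formula:
1. ~(~[](p & q) -> []~[](p & q)) & (<>(~q & p) | q), 0
2. ~(~[](p & q) -> []~[](p & q)), 0   [&-rule on 1]
3. <>(~q & p) | q, 0   [&-rule on 1]
4. ~[](p & q), 0   [~->-rule on 2]
5. ~[]~[](p & q), 0   [~->-rule on 2]
6. q, 0   [|-rule on 3 (branches; this branch)]
7. ~(p & q), 1   [~[]-rule on 4: fresh world 1, 0R1]
8. ~q, 1   [~&-rule on 7 (branches; this branch)]
9. [](p & q), 2   [~[]-rule on 5: fresh world 2, 0R2]
10. p & q, 2   [[]-rule on 9 via 2R2]
11. p, 2   [&-rule on 10]
12. q, 2   [&-rule on 10]
Accessibility: 0R0, 0R1, 0R2, 1R1, 2R2
Complete open branch: satisfiable in S4, hence also in K, T (this S4-model is also a K-model and a T-model).

K, T, S4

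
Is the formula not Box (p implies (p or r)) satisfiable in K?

1. not Box (p implies (p or r)), w0
2. not (p implies (p or r)), w1   [neg-Box-rule on 1: fresh world w1, w0Rw1]
3. p, w1   [neg-implies-rule on 2]
4. not (p or r), w1   [neg-implies-rule on 2]
5. not p, w1   [neg-or-rule on 4]
6. not r, w1   [neg-or-rule on 4]
Accessibility: w0Rw1
Branch closes: p and not p both at w1.
All branches of the tableau close; one closing branch shown above.

No, unsatisfiable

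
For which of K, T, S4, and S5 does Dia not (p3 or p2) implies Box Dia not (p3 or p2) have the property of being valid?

S5

S5-tableau for the negation not (Dia not (p3 or p2) implies Box Dia not (p3 or p2)):
1. not (Dia not (p3 or p2) implies Box Dia not (p3 or p2)), 0
2. Dia not (p3 or p2), 0   [neg-implies-rule on 1]
3. not Box Dia not (p3 or p2), 0   [neg-implies-rule on 1]
4. not (p3 or p2), 1   [Dia-rule on 2: fresh world 1, 0R1]
5. not p3, 1   [neg-or-rule on 4]
6. not p2, 1   [neg-or-rule on 4]
7. not Dia not (p3 or p2), 2   [neg-Box-rule on 3: fresh world 2, 0R2]
8. p3 or p2, 0   [neg-Dia-rule on 7 via 2R0]
9. p3 or p2, 1   [neg-Dia-rule on 7 via 2R1]
10. p3 or p2, 2   [neg-Dia-rule on 7 via 2R2]
11. p2, 0   [or-rule on 8 (branches; this branch)]
12. p2, 1   [or-rule on 9 (branches; this branch)]
Accessibility: 0R0, 0R1, 0R2, 1R0, 1R1, 1R2, 2R0, 2R1, 2R2
Branch closes: p2 and not p2 both at 1.
Every branch closes (one shown): valid in S5.
S4-tableau for the negation not (Dia not (p3 or p2) implies Box Dia not (p3 or p2)):
1. not (Dia not (p3 or p2) implies Box Dia not (p3 or p2)), 0
2. Dia not (p3 or p2), 0   [neg-implies-rule on 1]
3. not Box Dia not (p3 or p2), 0   [neg-implies-rule on 1]
4. not (p3 or p2), 1   [Dia-rule on 2: fresh world 1, 0R1]
5. not p3, 1   [neg-or-rule on 4]
6. not p2, 1   [neg-or-rule on 4]
7. not Dia not (p3 or p2), 2   [neg-Box-rule on 3: fresh world 2, 0R2]
8. p3 or p2, 2   [neg-Dia-rule on 7 via 2R2]
9. p2, 2   [or-rule on 8 (branches; this branch)]
Accessibility: 0R0, 0R1, 0R2, 1R1, 2R2
Complete open branch: countermodel on an S4-frame, so not valid in S4, nor in K, T (the same frame is also a K-frame and a T-frame).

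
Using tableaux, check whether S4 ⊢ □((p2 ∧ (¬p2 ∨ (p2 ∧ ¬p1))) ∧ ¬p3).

Tableau for the negation ¬□((p2 ∧ (¬p2 ∨ (p2 ∧ ¬p1))) ∧ ¬p3):
1. ¬□((p2 ∧ (¬p2 ∨ (p2 ∧ ¬p1))) ∧ ¬p3), u
2. ¬((p2 ∧ (¬p2 ∨ (p2 ∧ ¬p1))) ∧ ¬p3), v   [¬□-rule on 1: fresh world v, uRv]
3. p3, v   [¬∧-rule on 2 (branches; this branch)]
Accessibility: uRu, uRv, vRv
The negation has an open branch (countermodel exists).

Invalid (countermodel exists)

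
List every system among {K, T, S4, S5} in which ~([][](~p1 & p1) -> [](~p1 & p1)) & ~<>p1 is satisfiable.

K

K-tableau for the formula:
1. ~([][](~p1 & p1) -> [](~p1 & p1)) & ~<>p1, u
2. ~([][](~p1 & p1) -> [](~p1 & p1)), u
3. ~<>p1, u
4. [][](~p1 & p1), u
5. ~[](~p1 & p1), u
6. ~(~p1 & p1), v
7. ~p1, v
8. [](~p1 & p1), v
Accessibility: uRv
Complete open branch: satisfiable in K.
T-tableau for the formula:
1. ~([][](~p1 & p1) -> [](~p1 & p1)) & ~<>p1, u
2. ~([][](~p1 & p1) -> [](~p1 & p1)), u
3. ~<>p1, u
4. [][](~p1 & p1), u
5. ~[](~p1 & p1), u
6. ~p1, u
7. [](~p1 & p1), u
8. ~p1 & p1, u
9. p1, u
Accessibility: uRu
Branch closes: p1 and ~p1 both at u.
Every branch closes (one shown): unsatisfiable in T, hence also in S4, S5 (every S4/S5-frame is a T-frame).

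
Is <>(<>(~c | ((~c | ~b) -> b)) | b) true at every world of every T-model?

Not valid

Tableau for the negation ~<>(<>(~c | ((~c | ~b) -> b)) | b):
1. ~<>(<>(~c | ((~c | ~b) -> b)) | b), 0
2. ~(<>(~c | ((~c | ~b) -> b)) | b), 0
3. ~<>(~c | ((~c | ~b) -> b)), 0
4. ~b, 0
5. ~(~c | ((~c | ~b) -> b)), 0
6. c, 0
7. ~((~c | ~b) -> b), 0
8. ~c | ~b, 0
Accessibility: 0R0
The negation has an open branch (countermodel exists).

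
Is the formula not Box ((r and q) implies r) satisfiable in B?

1. not Box ((r and q) implies r), u
2. not ((r and q) implies r), v
3. r and q, v
4. not r, v
5. r, v
6. q, v
Accessibility: uRu, uRv, vRu, vRv
Branch closes: r and not r both at v.
Every branch closes; the branch above is one of them.

Unsatisfiable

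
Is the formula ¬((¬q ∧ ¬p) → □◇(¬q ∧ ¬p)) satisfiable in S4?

Yes, satisfiable

1. ¬((¬q ∧ ¬p) → □◇(¬q ∧ ¬p)), 0
2. ¬q ∧ ¬p, 0
3. ¬□◇(¬q ∧ ¬p), 0
4. ¬q, 0
5. ¬p, 0
6. ¬◇(¬q ∧ ¬p), 1
7. ¬(¬q ∧ ¬p), 1
8. p, 1
Accessibility: 0R0, 0R1, 1R1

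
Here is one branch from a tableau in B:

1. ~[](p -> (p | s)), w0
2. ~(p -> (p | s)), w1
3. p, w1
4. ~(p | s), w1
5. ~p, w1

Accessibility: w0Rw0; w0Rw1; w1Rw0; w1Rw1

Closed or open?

Closed

Both p and ~p appear at w1.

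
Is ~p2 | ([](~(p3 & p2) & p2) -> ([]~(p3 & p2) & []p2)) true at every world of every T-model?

Valid in T

Tableau for the negation ~(~p2 | ([](~(p3 & p2) & p2) -> ([]~(p3 & p2) & []p2))):
1. ~(~p2 | ([](~(p3 & p2) & p2) -> ([]~(p3 & p2) & []p2))), w0
2. p2, w0
3. ~([](~(p3 & p2) & p2) -> ([]~(p3 & p2) & []p2)), w0
4. [](~(p3 & p2) & p2), w0
5. ~([]~(p3 & p2) & []p2), w0
6. ~(p3 & p2) & p2, w0
7. ~(p3 & p2), w0
8. ~[]~(p3 & p2), w0
9. ~p3, w0
10. p3 & p2, w1
11. p3, w1
12. p2, w1
13. ~(p3 & p2) & p2, w1
14. ~(p3 & p2), w1
15. ~p2, w1
Accessibility: w0Rw0, w0Rw1, w1Rw1
Branch closes: p2 and ~p2 both at w1.
All branches of the negation close; one closing branch shown above.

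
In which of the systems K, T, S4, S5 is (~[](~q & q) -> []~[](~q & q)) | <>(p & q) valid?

K-tableau for the negation ~((~[](~q & q) -> []~[](~q & q)) | <>(p & q)):
1. ~((~[](~q & q) -> []~[](~q & q)) | <>(p & q)), w0
2. ~(~[](~q & q) -> []~[](~q & q)), w0
3. ~<>(p & q), w0
4. ~[](~q & q), w0
5. ~[]~[](~q & q), w0
6. ~(~q & q), w1
7. ~(p & q), w1
8. ~q, w1
9. [](~q & q), w2
10. ~(p & q), w2
11. ~q, w2
Accessibility: w0Rw1, w0Rw2
Complete open branch: countermodel on a K-frame, so not valid in K.
T-tableau for the negation ~((~[](~q & q) -> []~[](~q & q)) | <>(p & q)):
1. ~((~[](~q & q) -> []~[](~q & q)) | <>(p & q)), w0
2. ~(~[](~q & q) -> []~[](~q & q)), w0
3. ~<>(p & q), w0
4. ~[](~q & q), w0
5. ~[]~[](~q & q), w0
6. ~(p & q), w0
7. ~q, w0
8. ~(~q & q), w1
9. ~(p & q), w1
10. ~q, w1
11. [](~q & q), w2
12. ~(p & q), w2
13. ~q & q, w2
14. ~q, w2
15. q, w2
Accessibility: w0Rw0, w0Rw1, w0Rw2, w1Rw1, w2Rw2
Branch closes: q and ~q both at w2.
Every branch closes (one shown): valid in T, hence also in S4, S5 (every theorem of T is a theorem of S4 and S5).

T, S4, S5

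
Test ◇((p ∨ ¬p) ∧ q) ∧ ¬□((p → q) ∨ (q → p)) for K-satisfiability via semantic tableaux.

1. ◇((p ∨ ¬p) ∧ q) ∧ ¬□((p → q) ∨ (q → p)), u
2. ◇((p ∨ ¬p) ∧ q), u
3. ¬□((p → q) ∨ (q → p)), u
4. (p ∨ ¬p) ∧ q, v
5. p ∨ ¬p, v
6. q, v
7. ¬p, v
8. ¬((p → q) ∨ (q → p)), w
9. ¬(p → q), w
10. ¬(q → p), w
11. p, w
12. ¬q, w
13. q, w
14. ¬p, w
Accessibility: uRv, uRw
Branch closes: q and ¬q both at w.
(One branch shown.) All branches close.

Unsatisfiable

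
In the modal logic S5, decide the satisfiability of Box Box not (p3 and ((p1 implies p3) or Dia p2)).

Satisfiable

1. Box Box not (p3 and ((p1 implies p3) or Dia p2)), 0
2. Box not (p3 and ((p1 implies p3) or Dia p2)), 0   [Box-rule on 1 via 0R0]
3. not (p3 and ((p1 implies p3) or Dia p2)), 0   [Box-rule on 2 via 0R0]
4. not ((p1 implies p3) or Dia p2), 0   [neg-and-rule on 3 (branches; this branch)]
5. not (p1 implies p3), 0   [neg-or-rule on 4]
6. not Dia p2, 0   [neg-or-rule on 4]
7. p1, 0   [neg-implies-rule on 5]
8. not p3, 0   [neg-implies-rule on 5]
9. not p2, 0   [neg-Dia-rule on 6 via 0R0]
Accessibility: 0R0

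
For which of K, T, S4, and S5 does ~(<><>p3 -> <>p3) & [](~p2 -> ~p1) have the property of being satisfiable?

T-tableau for the formula:
1. ~(<><>p3 -> <>p3) & [](~p2 -> ~p1), 0
2. ~(<><>p3 -> <>p3), 0   [&-rule on 1]
3. [](~p2 -> ~p1), 0   [&-rule on 1]
4. <><>p3, 0   [~->-rule on 2]
5. ~<>p3, 0   [~->-rule on 2]
6. ~p2 -> ~p1, 0   [[]-rule on 3 via 0R0]
7. ~p3, 0   [~<>-rule on 5 via 0R0]
8. ~p1, 0   [->-rule on 6 (branches; this branch)]
9. <>p3, 1   [<>-rule on 4: fresh world 1, 0R1]
10. ~p2 -> ~p1, 1   [[]-rule on 3 via 0R1]
11. ~p3, 1   [~<>-rule on 5 via 0R1]
12. ~p1, 1   [->-rule on 10 (branches; this branch)]
13. p3, 2   [<>-rule on 9: fresh world 2, 1R2]
Accessibility: 0R0, 0R1, 1R1, 1R2, 2R2
Complete open branch: satisfiable in T, hence also in K (this T-model is also a K-model).
S4-tableau for the formula:
1. ~(<><>p3 -> <>p3) & [](~p2 -> ~p1), 0
2. ~(<><>p3 -> <>p3), 0   [&-rule on 1]
3. [](~p2 -> ~p1), 0   [&-rule on 1]
4. <><>p3, 0   [~->-rule on 2]
5. ~<>p3, 0   [~->-rule on 2]
6. ~p2 -> ~p1, 0   [[]-rule on 3 via 0R0]
7. ~p3, 0   [~<>-rule on 5 via 0R0]
8. ~p1, 0   [->-rule on 6 (branches; this branch)]
9. <>p3, 1   [<>-rule on 4: fresh world 1, 0R1]
10. ~p2 -> ~p1, 1   [[]-rule on 3 via 0R1]
11. ~p3, 1   [~<>-rule on 5 via 0R1]
12. ~p1, 1   [->-rule on 10 (branches; this branch)]
13. p3, 2   [<>-rule on 9: fresh world 2, 1R2]
14. ~p2 -> ~p1, 2   [[]-rule on 3 via 0R2]
15. ~p3, 2   [~<>-rule on 5 via 0R2]
Accessibility: 0R0, 0R1, 0R2, 1R1, 1R2, 2R2
Branch closes: p3 and ~p3 both at 2.
Every branch closes (one shown): unsatisfiable in S4, hence also in S5 (every S5-frame is an S4-frame).

K, T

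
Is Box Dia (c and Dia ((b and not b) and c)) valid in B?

Invalid (countermodel exists)

Tableau for the negation not Box Dia (c and Dia ((b and not b) and c)):
1. not Box Dia (c and Dia ((b and not b) and c)), 0
2. not Dia (c and Dia ((b and not b) and c)), 1
3. not (c and Dia ((b and not b) and c)), 0
4. not (c and Dia ((b and not b) and c)), 1
5. not Dia ((b and not b) and c), 0
6. not ((b and not b) and c), 0
7. not ((b and not b) and c), 1
8. not Dia ((b and not b) and c), 1
9. not c, 0
10. not c, 1
Accessibility: 0R0, 0R1, 1R0, 1R1
The negation has an open branch (countermodel exists).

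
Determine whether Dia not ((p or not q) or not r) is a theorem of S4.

Tableau for the negation not Dia not ((p or not q) or not r):
1. not Dia not ((p or not q) or not r), u
2. (p or not q) or not r, u
3. not r, u
Accessibility: uRu
The negation has an open branch (countermodel exists).

Invalid (countermodel exists)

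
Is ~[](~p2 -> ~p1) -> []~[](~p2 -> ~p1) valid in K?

Not valid

Tableau for the negation ~(~[](~p2 -> ~p1) -> []~[](~p2 -> ~p1)):
1. ~(~[](~p2 -> ~p1) -> []~[](~p2 -> ~p1)), w0
2. ~[](~p2 -> ~p1), w0   [~->-rule on 1]
3. ~[]~[](~p2 -> ~p1), w0   [~->-rule on 1]
4. ~(~p2 -> ~p1), w1   [~[]-rule on 2: fresh world w1, w0Rw1]
5. ~p2, w1   [~->-rule on 4]
6. p1, w1   [~->-rule on 4]
7. [](~p2 -> ~p1), w2   [~[]-rule on 3: fresh world w2, w0Rw2]
Accessibility: w0Rw1, w0Rw2
The negation has an open branch (countermodel exists).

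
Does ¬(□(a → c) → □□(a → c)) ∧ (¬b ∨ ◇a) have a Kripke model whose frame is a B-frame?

1. ¬(□(a → c) → □□(a → c)) ∧ (¬b ∨ ◇a), 0
2. ¬(□(a → c) → □□(a → c)), 0
3. ¬b ∨ ◇a, 0
4. □(a → c), 0
5. ¬□□(a → c), 0
6. a → c, 0
7. ◇a, 0
8. c, 0
9. ¬□(a → c), 1
10. a → c, 1
11. c, 1
12. a, 2
13. a → c, 2
14. c, 2
15. ¬(a → c), 3
16. a, 3
17. ¬c, 3
Accessibility: 0R0, 0R1, 0R2, 1R0, 1R1, 1R3, 2R0, 2R2, 3R1, 3R3

Satisfiable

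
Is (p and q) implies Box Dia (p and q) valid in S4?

Invalid (countermodel exists)

Tableau for the negation not ((p and q) implies Box Dia (p and q)):
1. not ((p and q) implies Box Dia (p and q)), u
2. p and q, u   [neg-implies-rule on 1]
3. not Box Dia (p and q), u   [neg-implies-rule on 1]
4. p, u   [and-rule on 2]
5. q, u   [and-rule on 2]
6. not Dia (p and q), v   [neg-Box-rule on 3: fresh world v, uRv]
7. not (p and q), v   [neg-Dia-rule on 6 via vRv]
8. not q, v   [neg-and-rule on 7 (branches; this branch)]
Accessibility: uRu, uRv, vRv
The negation has an open branch (countermodel exists).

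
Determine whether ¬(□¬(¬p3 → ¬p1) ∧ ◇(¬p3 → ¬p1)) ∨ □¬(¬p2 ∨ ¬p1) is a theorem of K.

Tableau for the negation ¬(¬(□¬(¬p3 → ¬p1) ∧ ◇(¬p3 → ¬p1)) ∨ □¬(¬p2 ∨ ¬p1)):
1. ¬(¬(□¬(¬p3 → ¬p1) ∧ ◇(¬p3 → ¬p1)) ∨ □¬(¬p2 ∨ ¬p1)), u
2. □¬(¬p3 → ¬p1) ∧ ◇(¬p3 → ¬p1), u
3. ¬□¬(¬p2 ∨ ¬p1), u
4. □¬(¬p3 → ¬p1), u
5. ◇(¬p3 → ¬p1), u
6. ¬p2 ∨ ¬p1, v
7. ¬(¬p3 → ¬p1), v
8. ¬p3, v
9. p1, v
10. ¬p2, v
11. ¬p3 → ¬p1, w
12. ¬(¬p3 → ¬p1), w
13. ¬p3, w
14. p1, w
15. ¬p1, w
Accessibility: uRv, uRw
Branch closes: p1 and ¬p1 both at w.
All branches of the negation close; one closing branch shown above.

Valid in K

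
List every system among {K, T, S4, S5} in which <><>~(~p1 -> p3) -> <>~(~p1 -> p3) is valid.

T-tableau for the negation ~(<><>~(~p1 -> p3) -> <>~(~p1 -> p3)):
1. ~(<><>~(~p1 -> p3) -> <>~(~p1 -> p3)), w0
2. <><>~(~p1 -> p3), w0
3. ~<>~(~p1 -> p3), w0
4. ~p1 -> p3, w0
5. p3, w0
6. <>~(~p1 -> p3), w1
7. ~p1 -> p3, w1
8. p3, w1
9. ~(~p1 -> p3), w2
10. ~p1, w2
11. ~p3, w2
Accessibility: w0Rw0, w0Rw1, w1Rw1, w1Rw2, w2Rw2
Complete open branch: countermodel on a T-frame, so not valid in T, nor in K (the same frame is also a K-frame).
S4-tableau for the negation ~(<><>~(~p1 -> p3) -> <>~(~p1 -> p3)):
1. ~(<><>~(~p1 -> p3) -> <>~(~p1 -> p3)), w0
2. <><>~(~p1 -> p3), w0
3. ~<>~(~p1 -> p3), w0
4. ~p1 -> p3, w0
5. p3, w0
6. <>~(~p1 -> p3), w1
7. ~p1 -> p3, w1
8. p3, w1
9. ~(~p1 -> p3), w2
10. ~p1, w2
11. ~p3, w2
12. ~p1 -> p3, w2
13. p3, w2
Accessibility: w0Rw0, w0Rw1, w0Rw2, w1Rw1, w1Rw2, w2Rw2
Branch closes: p3 and ~p3 both at w2.
Every branch closes (one shown): valid in S4, hence also in S5 (every theorem of S4 is a theorem of S5).

S4, S5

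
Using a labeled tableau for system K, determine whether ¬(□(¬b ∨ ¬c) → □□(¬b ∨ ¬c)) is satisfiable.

Satisfiable

1. ¬(□(¬b ∨ ¬c) → □□(¬b ∨ ¬c)), w0
2. □(¬b ∨ ¬c), w0
3. ¬□□(¬b ∨ ¬c), w0
4. ¬□(¬b ∨ ¬c), w1
5. ¬b ∨ ¬c, w1
6. ¬c, w1
7. ¬(¬b ∨ ¬c), w2
8. b, w2
9. c, w2
Accessibility: w0Rw1, w1Rw2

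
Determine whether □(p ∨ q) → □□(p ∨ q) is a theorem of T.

Tableau for the negation ¬(□(p ∨ q) → □□(p ∨ q)):
1. ¬(□(p ∨ q) → □□(p ∨ q)), 0
2. □(p ∨ q), 0   [¬→-rule on 1]
3. ¬□□(p ∨ q), 0   [¬→-rule on 1]
4. p ∨ q, 0   [□-rule on 2 via 0R0]
5. q, 0   [∨-rule on 4 (branches; this branch)]
6. ¬□(p ∨ q), 1   [¬□-rule on 3: fresh world 1, 0R1]
7. p ∨ q, 1   [□-rule on 2 via 0R1]
8. q, 1   [∨-rule on 7 (branches; this branch)]
9. ¬(p ∨ q), 2   [¬□-rule on 6: fresh world 2, 1R2]
10. ¬p, 2   [¬∨-rule on 9]
11. ¬q, 2   [¬∨-rule on 9]
Accessibility: 0R0, 0R1, 1R1, 1R2, 2R2
The negation has an open branch (countermodel exists).

No, not valid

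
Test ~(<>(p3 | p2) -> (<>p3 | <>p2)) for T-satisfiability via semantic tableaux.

1. ~(<>(p3 | p2) -> (<>p3 | <>p2)), w0
2. <>(p3 | p2), w0
3. ~(<>p3 | <>p2), w0
4. ~<>p3, w0
5. ~<>p2, w0
6. ~p3, w0
7. ~p2, w0
8. p3 | p2, w1
9. ~p3, w1
10. ~p2, w1
11. p2, w1
Accessibility: w0Rw0, w0Rw1, w1Rw1
Branch closes: p2 and ~p2 both at w1.
Every branch closes; the branch above is one of them.

Unsatisfiable (every branch closes)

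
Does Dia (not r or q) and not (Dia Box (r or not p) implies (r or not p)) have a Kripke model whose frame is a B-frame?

No, unsatisfiable

1. Dia (not r or q) and not (Dia Box (r or not p) implies (r or not p)), w0
2. Dia (not r or q), w0   [and-rule on 1]
3. not (Dia Box (r or not p) implies (r or not p)), w0   [and-rule on 1]
4. Dia Box (r or not p), w0   [neg-implies-rule on 3]
5. not (r or not p), w0   [neg-implies-rule on 3]
6. not r, w0   [neg-or-rule on 5]
7. p, w0   [neg-or-rule on 5]
8. not r or q, w1   [Dia-rule on 2: fresh world w1, w0Rw1]
9. q, w1   [or-rule on 8 (branches; this branch)]
10. Box (r or not p), w2   [Dia-rule on 4: fresh world w2, w0Rw2]
11. r or not p, w0   [Box-rule on 10 via w2Rw0]
12. r or not p, w2   [Box-rule on 10 via w2Rw2]
13. not p, w0   [or-rule on 11 (branches; this branch)]
Accessibility: w0Rw0, w0Rw1, w0Rw2, w1Rw0, w1Rw1, w2Rw0, w2Rw2
Branch closes: p and not p both at w0.
All branches of the tableau close; one closing branch shown above.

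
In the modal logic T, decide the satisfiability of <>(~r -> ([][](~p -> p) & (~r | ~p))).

Satisfiable

1. <>(~r -> ([][](~p -> p) & (~r | ~p))), u
2. ~r -> ([][](~p -> p) & (~r | ~p)), v   [<>-rule on 1: fresh world v, uRv]
3. [][](~p -> p) & (~r | ~p), v   [->-rule on 2 (branches; this branch)]
4. [][](~p -> p), v   [&-rule on 3]
5. ~r | ~p, v   [&-rule on 3]
6. [](~p -> p), v   [[]-rule on 4 via vRv]
7. ~p -> p, v   [[]-rule on 6 via vRv]
8. ~r, v   [|-rule on 5 (branches; this branch)]
9. p, v   [->-rule on 7 (branches; this branch)]
Accessibility: uRu, uRv, vRv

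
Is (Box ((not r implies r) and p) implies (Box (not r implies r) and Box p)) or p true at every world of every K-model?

Tableau for the negation not ((Box ((not r implies r) and p) implies (Box (not r implies r) and Box p)) or p):
1. not ((Box ((not r implies r) and p) implies (Box (not r implies r) and Box p)) or p), w0
2. not (Box ((not r implies r) and p) implies (Box (not r implies r) and Box p)), w0
3. not p, w0
4. Box ((not r implies r) and p), w0
5. not (Box (not r implies r) and Box p), w0
6. not Box (not r implies r), w0
7. not (not r implies r), w1
8. not r, w1
9. (not r implies r) and p, w1
10. not r implies r, w1
11. p, w1
12. r, w1
Accessibility: w0Rw1
Branch closes: r and not r both at w1.
All branches of the negation close; one closing branch shown above.

Valid in K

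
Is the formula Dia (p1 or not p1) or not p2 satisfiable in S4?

1. Dia (p1 or not p1) or not p2, w0
2. not p2, w0   [or-rule on 1 (branches; this branch)]
Accessibility: w0Rw0

Satisfiable (open branch found)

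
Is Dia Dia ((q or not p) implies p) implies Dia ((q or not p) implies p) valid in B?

Tableau for the negation not (Dia Dia ((q or not p) implies p) implies Dia ((q or not p) implies p)):
1. not (Dia Dia ((q or not p) implies p) implies Dia ((q or not p) implies p)), w0
2. Dia Dia ((q or not p) implies p), w0   [neg-implies-rule on 1]
3. not Dia ((q or not p) implies p), w0   [neg-implies-rule on 1]
4. not ((q or not p) implies p), w0   [neg-Dia-rule on 3 via w0Rw0]
5. q or not p, w0   [neg-implies-rule on 4]
6. not p, w0   [neg-implies-rule on 4]
7. Dia ((q or not p) implies p), w1   [Dia-rule on 2: fresh world w1, w0Rw1]
8. not ((q or not p) implies p), w1   [neg-Dia-rule on 3 via w0Rw1]
9. q or not p, w1   [neg-implies-rule on 8]
10. not p, w1   [neg-implies-rule on 8]
11. (q or not p) implies p, w2   [Dia-rule on 7: fresh world w2, w1Rw2]
12. p, w2   [implies-rule on 11 (branches; this branch)]
Accessibility: w0Rw0, w0Rw1, w1Rw0, w1Rw1, w1Rw2, w2Rw1, w2Rw2
The negation has an open branch (countermodel exists).

No, not valid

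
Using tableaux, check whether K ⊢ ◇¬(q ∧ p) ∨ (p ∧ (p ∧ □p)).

Tableau for the negation ¬(◇¬(q ∧ p) ∨ (p ∧ (p ∧ □p))):
1. ¬(◇¬(q ∧ p) ∨ (p ∧ (p ∧ □p))), 0
2. ¬◇¬(q ∧ p), 0   [¬∨-rule on 1]
3. ¬(p ∧ (p ∧ □p)), 0   [¬∨-rule on 1]
4. ¬(p ∧ □p), 0   [¬∧-rule on 3 (branches; this branch)]
5. ¬p, 0   [¬∧-rule on 4 (branches; this branch)]
The negation has an open branch (countermodel exists).

Not valid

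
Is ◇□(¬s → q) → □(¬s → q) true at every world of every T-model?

Tableau for the negation ¬(◇□(¬s → q) → □(¬s → q)):
1. ¬(◇□(¬s → q) → □(¬s → q)), u
2. ◇□(¬s → q), u
3. ¬□(¬s → q), u
4. □(¬s → q), v
5. ¬s → q, v
6. q, v
7. ¬(¬s → q), w
8. ¬s, w
9. ¬q, w
Accessibility: uRu, uRv, uRw, vRv, wRw
The negation has an open branch (countermodel exists).

No, not valid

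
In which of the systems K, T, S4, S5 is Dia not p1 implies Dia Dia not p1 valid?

K-tableau for the negation not (Dia not p1 implies Dia Dia not p1):
1. not (Dia not p1 implies Dia Dia not p1), w0
2. Dia not p1, w0   [neg-implies-rule on 1]
3. not Dia Dia not p1, w0   [neg-implies-rule on 1]
4. not p1, w1   [Dia-rule on 2: fresh world w1, w0Rw1]
5. not Dia not p1, w1   [neg-Dia-rule on 3 via w0Rw1]
Accessibility: w0Rw1
Complete open branch: countermodel on a K-frame, so not valid in K.
T-tableau for the negation not (Dia not p1 implies Dia Dia not p1):
1. not (Dia not p1 implies Dia Dia not p1), w0
2. Dia not p1, w0   [neg-implies-rule on 1]
3. not Dia Dia not p1, w0   [neg-implies-rule on 1]
4. not Dia not p1, w0   [neg-Dia-rule on 3 via w0Rw0]
5. p1, w0   [neg-Dia-rule on 4 via w0Rw0]
6. not p1, w1   [Dia-rule on 2: fresh world w1, w0Rw1]
7. not Dia not p1, w1   [neg-Dia-rule on 3 via w0Rw1]
8. p1, w1   [neg-Dia-rule on 4 via w0Rw1]
Accessibility: w0Rw0, w0Rw1, w1Rw1
Branch closes: p1 and not p1 both at w1.
Every branch closes (one shown): valid in T, hence also in S4, S5 (every theorem of T is a theorem of S4 and S5).

T, S4, S5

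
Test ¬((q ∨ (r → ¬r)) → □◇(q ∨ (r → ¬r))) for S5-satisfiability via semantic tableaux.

1. ¬((q ∨ (r → ¬r)) → □◇(q ∨ (r → ¬r))), u
2. q ∨ (r → ¬r), u
3. ¬□◇(q ∨ (r → ¬r)), u
4. r → ¬r, u
5. ¬r, u
6. ¬◇(q ∨ (r → ¬r)), v
7. ¬(q ∨ (r → ¬r)), u
8. ¬q, u
9. ¬(r → ¬r), u
10. r, u
Accessibility: uRu, uRv, vRu, vRv
Branch closes: r and ¬r both at u.
Every branch closes; the branch above is one of them.

Unsatisfiable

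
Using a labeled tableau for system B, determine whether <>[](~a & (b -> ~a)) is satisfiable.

Yes, satisfiable

1. <>[](~a & (b -> ~a)), u
2. [](~a & (b -> ~a)), v
3. ~a & (b -> ~a), u
4. ~a, u
5. b -> ~a, u
6. ~a & (b -> ~a), v
7. ~a, v
8. b -> ~a, v
Accessibility: uRu, uRv, vRu, vRv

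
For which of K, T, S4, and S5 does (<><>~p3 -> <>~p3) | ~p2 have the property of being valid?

S4-tableau for the negation ~((<><>~p3 -> <>~p3) | ~p2):
1. ~((<><>~p3 -> <>~p3) | ~p2), u
2. ~(<><>~p3 -> <>~p3), u
3. p2, u
4. <><>~p3, u
5. ~<>~p3, u
6. p3, u
7. <>~p3, v
8. p3, v
9. ~p3, w
10. p3, w
Accessibility: uRu, uRv, uRw, vRv, vRw, wRw
Branch closes: p3 and ~p3 both at w.
Every branch closes (one shown): valid in S4, hence also in S5 (every theorem of S4 is a theorem of S5).
T-tableau for the negation ~((<><>~p3 -> <>~p3) | ~p2):
1. ~((<><>~p3 -> <>~p3) | ~p2), u
2. ~(<><>~p3 -> <>~p3), u
3. p2, u
4. <><>~p3, u
5. ~<>~p3, u
6. p3, u
7. <>~p3, v
8. p3, v
9. ~p3, w
Accessibility: uRu, uRv, vRv, vRw, wRw
Complete open branch: countermodel on a T-frame, so not valid in T, nor in K (the same frame is also a K-frame).

S4, S5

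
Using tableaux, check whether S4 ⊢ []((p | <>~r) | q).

Tableau for the negation ~[]((p | <>~r) | q):
1. ~[]((p | <>~r) | q), w0
2. ~((p | <>~r) | q), w1   [~[]-rule on 1: fresh world w1, w0Rw1]
3. ~(p | <>~r), w1   [~|-rule on 2]
4. ~q, w1   [~|-rule on 2]
5. ~p, w1   [~|-rule on 3]
6. ~<>~r, w1   [~|-rule on 3]
7. r, w1   [~<>-rule on 6 via w1Rw1]
Accessibility: w0Rw0, w0Rw1, w1Rw1
The negation has an open branch (countermodel exists).

Not valid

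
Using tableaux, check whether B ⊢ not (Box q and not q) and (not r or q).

Tableau for the negation not (not (Box q and not q) and (not r or q)):
1. not (not (Box q and not q) and (not r or q)), u
2. not (not r or q), u
3. r, u
4. not q, u
Accessibility: uRu
The negation has an open branch (countermodel exists).

Invalid (countermodel exists)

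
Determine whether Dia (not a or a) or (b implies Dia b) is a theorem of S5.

Valid in S5

Tableau for the negation not (Dia (not a or a) or (b implies Dia b)):
1. not (Dia (not a or a) or (b implies Dia b)), u
2. not Dia (not a or a), u
3. not (b implies Dia b), u
4. b, u
5. not Dia b, u
6. not (not a or a), u
7. a, u
8. not a, u
Accessibility: uRu
Branch closes: a and not a both at u.
All branches of the negation close; one closing branch shown above.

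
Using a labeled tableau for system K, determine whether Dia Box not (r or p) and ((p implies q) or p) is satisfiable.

Satisfiable

1. Dia Box not (r or p) and ((p implies q) or p), 0
2. Dia Box not (r or p), 0
3. (p implies q) or p, 0
4. p, 0
5. Box not (r or p), 1
Accessibility: 0R1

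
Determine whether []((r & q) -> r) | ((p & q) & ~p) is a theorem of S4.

Valid in S4

Tableau for the negation ~([]((r & q) -> r) | ((p & q) & ~p)):
1. ~([]((r & q) -> r) | ((p & q) & ~p)), w0
2. ~[]((r & q) -> r), w0   [~|-rule on 1]
3. ~((p & q) & ~p), w0   [~|-rule on 1]
4. ~(p & q), w0   [~&-rule on 3 (branches; this branch)]
5. ~q, w0   [~&-rule on 4 (branches; this branch)]
6. ~((r & q) -> r), w1   [~[]-rule on 2: fresh world w1, w0Rw1]
7. r & q, w1   [~->-rule on 6]
8. ~r, w1   [~->-rule on 6]
9. r, w1   [&-rule on 7]
10. q, w1   [&-rule on 7]
Accessibility: w0Rw0, w0Rw1, w1Rw1
Branch closes: r and ~r both at w1.
All branches of the negation close; one closing branch shown above.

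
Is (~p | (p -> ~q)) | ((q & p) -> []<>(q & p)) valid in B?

Yes, valid

Tableau for the negation ~((~p | (p -> ~q)) | ((q & p) -> []<>(q & p))):
1. ~((~p | (p -> ~q)) | ((q & p) -> []<>(q & p))), w0
2. ~(~p | (p -> ~q)), w0
3. ~((q & p) -> []<>(q & p)), w0
4. p, w0
5. ~(p -> ~q), w0
6. q & p, w0
7. ~[]<>(q & p), w0
8. q, w0
9. ~<>(q & p), w1
10. ~(q & p), w0
11. ~(q & p), w1
12. ~p, w0
Accessibility: w0Rw0, w0Rw1, w1Rw0, w1Rw1
Branch closes: p and ~p both at w0.
All branches of the negation close; one closing branch shown above.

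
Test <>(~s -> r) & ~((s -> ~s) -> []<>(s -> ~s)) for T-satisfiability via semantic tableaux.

1. <>(~s -> r) & ~((s -> ~s) -> []<>(s -> ~s)), 0
2. <>(~s -> r), 0   [&-rule on 1]
3. ~((s -> ~s) -> []<>(s -> ~s)), 0   [&-rule on 1]
4. s -> ~s, 0   [~->-rule on 3]
5. ~[]<>(s -> ~s), 0   [~->-rule on 3]
6. ~s, 0   [->-rule on 4 (branches; this branch)]
7. ~s -> r, 1   [<>-rule on 2: fresh world 1, 0R1]
8. r, 1   [->-rule on 7 (branches; this branch)]
9. ~<>(s -> ~s), 2   [~[]-rule on 5: fresh world 2, 0R2]
10. ~(s -> ~s), 2   [~<>-rule on 9 via 2R2]
11. s, 2   [~->-rule on 10]
Accessibility: 0R0, 0R1, 0R2, 1R1, 2R2

Satisfiable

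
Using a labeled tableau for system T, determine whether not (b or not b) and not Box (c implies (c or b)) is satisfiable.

1. not (b or not b) and not Box (c implies (c or b)), w0
2. not (b or not b), w0
3. not Box (c implies (c or b)), w0
4. not b, w0
5. b, w0
Accessibility: w0Rw0
Branch closes: b and not b both at w0.
All branches of the tableau close; one closing branch shown above.

Unsatisfiable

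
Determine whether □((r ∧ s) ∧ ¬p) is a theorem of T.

Tableau for the negation ¬□((r ∧ s) ∧ ¬p):
1. ¬□((r ∧ s) ∧ ¬p), w0
2. ¬((r ∧ s) ∧ ¬p), w1   [¬□-rule on 1: fresh world w1, w0Rw1]
3. p, w1   [¬∧-rule on 2 (branches; this branch)]
Accessibility: w0Rw0, w0Rw1, w1Rw1
The negation has an open branch (countermodel exists).

Invalid (countermodel exists)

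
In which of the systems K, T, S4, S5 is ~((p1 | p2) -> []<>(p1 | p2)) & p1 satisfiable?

K, T, S4

S4-tableau for the formula:
1. ~((p1 | p2) -> []<>(p1 | p2)) & p1, u
2. ~((p1 | p2) -> []<>(p1 | p2)), u
3. p1, u
4. p1 | p2, u
5. ~[]<>(p1 | p2), u
6. p2, u
7. ~<>(p1 | p2), v
8. ~(p1 | p2), v
9. ~p1, v
10. ~p2, v
Accessibility: uRu, uRv, vRv
Complete open branch: satisfiable in S4, hence also in K, T (this S4-model is also a K-model and a T-model).
S5-tableau for the formula:
1. ~((p1 | p2) -> []<>(p1 | p2)) & p1, u
2. ~((p1 | p2) -> []<>(p1 | p2)), u
3. p1, u
4. p1 | p2, u
5. ~[]<>(p1 | p2), u
6. p2, u
7. ~<>(p1 | p2), v
8. ~(p1 | p2), u
9. ~p1, u
10. ~p2, u
Accessibility: uRu, uRv, vRu, vRv
Branch closes: p1 and ~p1 both at u.
Every branch closes (one shown): unsatisfiable in S5.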